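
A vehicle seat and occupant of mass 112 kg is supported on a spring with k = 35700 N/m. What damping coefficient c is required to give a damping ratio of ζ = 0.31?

c_c = 2√(k·m) = 2√(35700 × 112) = 3999 N·s/m.
c = ζ·c_c = 0.31 × 3999 = 1240 N·s/m.

1240 N·s/m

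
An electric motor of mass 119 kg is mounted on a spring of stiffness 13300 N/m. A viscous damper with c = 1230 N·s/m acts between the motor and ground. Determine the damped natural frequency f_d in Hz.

1.47 Hz

ω_n = √(k/m) = √(13300/119) = 10.57 rad/s.
Critical damping c_c = 2√(k·m) = 2√(13300 × 119) = 2516 N·s/m, so ζ = c/c_c = 1230/2516 = 0.4889.
ω_d = ω_n√(1 − ζ²) = 10.57 × √(1 − 0.239) = 9.223 rad/s.
f_d = ω_d/(2π) = 1.468 Hz.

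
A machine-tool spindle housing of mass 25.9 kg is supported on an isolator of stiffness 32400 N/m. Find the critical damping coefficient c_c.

1830 N·s/m

c_c = 2√(k·m) = 2√(32400 × 25.9) = 2 × 916.1 = 1832 N·s/m.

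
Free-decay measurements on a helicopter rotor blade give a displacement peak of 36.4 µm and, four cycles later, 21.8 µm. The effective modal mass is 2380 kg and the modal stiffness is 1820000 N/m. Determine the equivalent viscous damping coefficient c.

Logarithmic decrement δ = (1/n)·ln(x₀/x_n) = (1/4)·ln(36.4/21.8) = (1/4)·ln(1.670) = 0.1282.
ζ = δ/√(4π² + δ²) = 0.1282/√(39.48 + 0.0164) = 0.1282/6.284 = 0.02039.
c = ζ · 2√(km) = 0.02039 × 2√(1820000 × 2380) = 0.02039 × 131600 = 2684 N·s/m.

2680 N·s/m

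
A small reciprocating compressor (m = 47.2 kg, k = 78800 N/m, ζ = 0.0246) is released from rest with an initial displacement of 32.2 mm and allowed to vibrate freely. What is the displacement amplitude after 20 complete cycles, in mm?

Logarithmic decrement δ = 2πζ/√(1 − ζ²) = 2π × 0.02460/√(1 − 0.000605) = 0.1546.
After n cycles, x_n/x₀ = e^(−nδ), so x_20 = 32.2 × e^(−20 × 0.1546) = 32.2 × 0.04540 = 1.462 mm.

1.46 mm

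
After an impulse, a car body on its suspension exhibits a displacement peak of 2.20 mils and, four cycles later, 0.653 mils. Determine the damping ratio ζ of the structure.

0.0483

Logarithmic decrement δ = (1/n)·ln(x₀/x_n) = (1/4)·ln(2.20/0.653) = (1/4)·ln(3.369) = 0.3037.
ζ = δ/√(4π² + δ²) = 0.3037/√(39.48 + 0.0922) = 0.3037/6.291 = 0.04827.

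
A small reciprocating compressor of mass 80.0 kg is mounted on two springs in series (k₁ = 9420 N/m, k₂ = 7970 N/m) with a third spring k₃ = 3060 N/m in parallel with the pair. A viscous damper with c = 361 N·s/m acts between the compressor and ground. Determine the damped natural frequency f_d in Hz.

Series pair: k_s = k₁k₂/(k₁+k₂) = (9420)(7970)/(9420 + 7970) = 4317 N/m. In parallel with k₃: k_eq = 4317 + 3060 = 7377 N/m.
ω_n = √(k_eq/m) = √(7377/80.0) = 9.603 rad/s.
Critical damping c_c = 2√(k_eq·m) = 2√(7377 × 80.0) = 1536 N·s/m, so ζ = c/c_c = 361/1536 = 0.2350.
ω_d = ω_n√(1 − ζ²) = 9.603 × √(1 − 0.0552) = 9.334 rad/s.
f_d = ω_d/(2π) = 1.486 Hz.

1.49 Hz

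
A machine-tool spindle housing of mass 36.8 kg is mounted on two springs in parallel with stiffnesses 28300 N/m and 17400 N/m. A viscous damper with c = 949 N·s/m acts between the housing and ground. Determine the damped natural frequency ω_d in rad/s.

Parallel springs add: k_eq = 28300 + 17400 = 45700 N/m.
ω_n = √(k_eq/m) = √(45700/36.8) = 35.24 rad/s.
Critical damping c_c = 2√(k_eq·m) = 2√(45700 × 36.8) = 2594 N·s/m, so ζ = c/c_c = 949/2594 = 0.3659.
ω_d = ω_n√(1 − ζ²) = 35.24 × √(1 − 0.134) = 32.80 rad/s.

32.8 rad/s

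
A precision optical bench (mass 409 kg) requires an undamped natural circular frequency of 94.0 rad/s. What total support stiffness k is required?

3610000 N/m

k = m·ω_n² = 409 × 94.00² = 409 × 8836 = 3614000 N/m.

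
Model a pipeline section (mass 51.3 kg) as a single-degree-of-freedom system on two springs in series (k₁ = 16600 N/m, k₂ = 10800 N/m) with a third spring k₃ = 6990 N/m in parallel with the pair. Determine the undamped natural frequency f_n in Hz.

Series pair: k_s = k₁k₂/(k₁+k₂) = (16600)(10800)/(16600 + 10800) = 6543 N/m. In parallel with k₃: k_eq = 6543 + 6990 = 13530 N/m.
ω_n = √(k_eq/m) = √(13530/51.3) = √263.8 = 16.24 rad/s.
f_n = ω_n/(2π) = 16.24/6.283 = 2.585 Hz.

2.58 Hz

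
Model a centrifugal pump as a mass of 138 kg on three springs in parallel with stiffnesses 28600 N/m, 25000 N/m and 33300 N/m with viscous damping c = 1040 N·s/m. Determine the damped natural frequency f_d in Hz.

Parallel springs add: k_eq = 28600 + 25000 + 33300 = 86900 N/m.
ω_n = √(k_eq/m) = √(86900/138) = 25.09 rad/s.
Critical damping c_c = 2√(k_eq·m) = 2√(86900 × 138) = 6926 N·s/m, so ζ = c/c_c = 1040/6926 = 0.1502.
ω_d = ω_n√(1 − ζ²) = 25.09 × √(1 − 0.0225) = 24.81 rad/s.
f_d = ω_d/(2π) = 3.949 Hz.

3.95 Hz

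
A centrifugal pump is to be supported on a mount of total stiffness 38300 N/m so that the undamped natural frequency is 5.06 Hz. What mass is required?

ω_n = 2πf_n = 2π × 5.06 = 31.79 rad/s.
m = k/ω_n² = 38300/31.79² = 38300/1011 = 37.89 kg.

37.9 kg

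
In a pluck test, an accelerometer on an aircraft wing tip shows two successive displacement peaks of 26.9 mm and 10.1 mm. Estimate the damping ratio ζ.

0.154

Logarithmic decrement δ = (1/n)·ln(x₀/x_n) = (1/1)·ln(26.9/10.1) = (1/1)·ln(2.663) = 0.9796.
ζ = δ/√(4π² + δ²) = 0.9796/√(39.48 + 0.960) = 0.9796/6.359 = 0.1540.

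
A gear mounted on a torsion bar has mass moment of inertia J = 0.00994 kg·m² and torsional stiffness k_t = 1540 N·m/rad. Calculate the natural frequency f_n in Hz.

ω_n = √(k_t/J) = √(1540/0.00994) = √154900 = 393.6 rad/s.
f_n = ω_n/(2π) = 393.6/6.283 = 62.65 Hz.

62.6 Hz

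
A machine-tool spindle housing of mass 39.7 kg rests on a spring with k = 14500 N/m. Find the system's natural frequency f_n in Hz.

3.04 Hz

ω_n = √(k/m) = √(14500/39.7) = √365.2 = 19.11 rad/s.
f_n = ω_n/(2π) = 19.11/6.283 = 3.042 Hz.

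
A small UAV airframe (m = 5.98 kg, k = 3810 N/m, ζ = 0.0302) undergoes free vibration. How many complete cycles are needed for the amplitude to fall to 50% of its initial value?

4 cycles

Logarithmic decrement δ = 2πζ/√(1 − ζ²) = 2π × 0.03020/√(1 − 0.000912) = 0.1898.
x_n/x₀ = e^(−nδ) ≤ 0.5; take ln: n ≥ ln(1/0.5)/δ = 0.6931/0.1898 = 3.651.
So 4 complete cycles are required.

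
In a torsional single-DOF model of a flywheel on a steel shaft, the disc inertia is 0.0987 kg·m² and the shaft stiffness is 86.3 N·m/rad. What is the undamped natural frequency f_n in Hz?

4.71 Hz

ω_n = √(k_t/J) = √(86.3/0.0987) = √874.4 = 29.57 rad/s.
f_n = ω_n/(2π) = 29.57/6.283 = 4.706 Hz.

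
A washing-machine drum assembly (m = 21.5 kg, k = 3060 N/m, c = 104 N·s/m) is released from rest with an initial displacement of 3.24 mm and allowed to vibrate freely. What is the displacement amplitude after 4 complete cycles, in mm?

0.0178 mm

ζ = c/(2√(km)) = 104/(2√(3060 × 21.5)) = 104/513.0 = 0.2027.
Logarithmic decrement δ = 2πζ/√(1 − ζ²) = 2π × 0.2027/√(1 − 0.0411) = 1.301.
After n cycles, x_n/x₀ = e^(−nδ), so x_4 = 3.24 × e^(−4 × 1.301) = 3.24 × 0.005499 = 0.01782 mm.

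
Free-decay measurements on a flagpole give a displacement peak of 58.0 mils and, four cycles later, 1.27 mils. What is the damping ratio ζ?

Logarithmic decrement δ = (1/n)·ln(x₀/x_n) = (1/4)·ln(58.0/1.27) = (1/4)·ln(45.67) = 0.9554.
ζ = δ/√(4π² + δ²) = 0.9554/√(39.48 + 0.913) = 0.9554/6.355 = 0.1503.

0.150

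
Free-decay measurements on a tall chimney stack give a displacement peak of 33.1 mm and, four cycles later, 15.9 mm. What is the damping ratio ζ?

0.0292

Logarithmic decrement δ = (1/n)·ln(x₀/x_n) = (1/4)·ln(33.1/15.9) = (1/4)·ln(2.082) = 0.1833.
ζ = δ/√(4π² + δ²) = 0.1833/√(39.48 + 0.0336) = 0.1833/6.286 = 0.02916.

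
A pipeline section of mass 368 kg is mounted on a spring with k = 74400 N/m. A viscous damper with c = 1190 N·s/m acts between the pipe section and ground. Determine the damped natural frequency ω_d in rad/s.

14.1 rad/s

ω_n = √(k/m) = √(74400/368) = 14.22 rad/s.
Critical damping c_c = 2√(k·m) = 2√(74400 × 368) = 10470 N·s/m, so ζ = c/c_c = 1190/10470 = 0.1137.
ω_d = ω_n√(1 − ζ²) = 14.22 × √(1 − 0.0129) = 14.13 rad/s.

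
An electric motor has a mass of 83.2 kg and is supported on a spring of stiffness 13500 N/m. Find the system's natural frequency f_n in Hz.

ω_n = √(k/m) = √(13500/83.2) = √162.3 = 12.74 rad/s.
f_n = ω_n/(2π) = 12.74/6.283 = 2.027 Hz.

2.03 Hz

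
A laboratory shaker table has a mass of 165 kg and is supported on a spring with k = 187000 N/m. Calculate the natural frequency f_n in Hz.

5.36 Hz

ω_n = √(k/m) = √(187000/165) = √1133 = 33.67 rad/s.
f_n = ω_n/(2π) = 33.67/6.283 = 5.358 Hz.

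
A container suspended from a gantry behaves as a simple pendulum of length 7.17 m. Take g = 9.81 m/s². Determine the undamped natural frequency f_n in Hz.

0.186 Hz

For a simple pendulum ω_n = √(g/L) = √(9.81/7.17) = √1.368 = 1.170 rad/s.
f_n = ω_n/(2π) = 1.170/6.283 = 0.1862 Hz.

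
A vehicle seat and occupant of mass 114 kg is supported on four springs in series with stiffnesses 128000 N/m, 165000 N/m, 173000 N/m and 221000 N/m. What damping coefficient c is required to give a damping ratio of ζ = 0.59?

2560 N·s/m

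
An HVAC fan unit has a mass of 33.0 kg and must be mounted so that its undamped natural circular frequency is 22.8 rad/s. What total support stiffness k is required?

17200 N/m

k = m·ω_n² = 33.0 × 22.80² = 33.0 × 519.8 = 17150 N/m.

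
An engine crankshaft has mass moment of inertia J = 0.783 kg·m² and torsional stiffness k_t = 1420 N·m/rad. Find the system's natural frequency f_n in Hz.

6.78 Hz

ω_n = √(k_t/J) = √(1420/0.783) = √1814 = 42.59 rad/s.
f_n = ω_n/(2π) = 42.59/6.283 = 6.778 Hz.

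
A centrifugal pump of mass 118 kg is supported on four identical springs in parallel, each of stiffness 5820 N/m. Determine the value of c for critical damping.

Parallel springs add: k_eq = 4 × 5820 = 23280 N/m.
c_c = 2√(k_eq·m) = 2√(23280 × 118) = 2 × 1657 = 3315 N·s/m.

3310 N·s/m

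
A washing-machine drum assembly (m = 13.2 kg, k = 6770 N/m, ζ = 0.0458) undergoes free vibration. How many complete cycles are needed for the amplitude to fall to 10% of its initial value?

8 cycles

Logarithmic decrement δ = 2πζ/√(1 − ζ²) = 2π × 0.04580/√(1 − 0.00210) = 0.2881.
x_n/x₀ = e^(−nδ) ≤ 0.1; take ln: n ≥ ln(1/0.1)/δ = 2.303/0.2881 = 7.993.
So 8 complete cycles are required.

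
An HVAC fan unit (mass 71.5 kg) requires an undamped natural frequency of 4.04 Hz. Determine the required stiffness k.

ω_n = 2πf_n = 2π × 4.04 = 25.38 rad/s.
k = m·ω_n² = 71.5 × 25.38² = 71.5 × 644.4 = 46070 N/m.

46100 N/m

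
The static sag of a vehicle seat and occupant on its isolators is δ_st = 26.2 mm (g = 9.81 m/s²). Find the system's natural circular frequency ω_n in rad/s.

ω_n = √(g/δ_st) = √(9.81/0.0262) = √374.4 = 19.35 rad/s.

19.4 rad/s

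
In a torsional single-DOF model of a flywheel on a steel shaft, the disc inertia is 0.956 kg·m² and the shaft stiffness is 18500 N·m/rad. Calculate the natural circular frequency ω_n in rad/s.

ω_n = √(k_t/J) = √(18500/0.956) = √19350 = 139.1 rad/s.

139 rad/s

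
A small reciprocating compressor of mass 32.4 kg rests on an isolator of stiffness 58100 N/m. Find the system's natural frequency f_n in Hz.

ω_n = √(k/m) = √(58100/32.4) = √1793 = 42.35 rad/s.
f_n = ω_n/(2π) = 42.35/6.283 = 6.740 Hz.

6.74 Hz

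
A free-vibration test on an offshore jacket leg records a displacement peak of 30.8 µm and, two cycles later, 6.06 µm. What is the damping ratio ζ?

Logarithmic decrement δ = (1/n)·ln(x₀/x_n) = (1/2)·ln(30.8/6.06) = (1/2)·ln(5.083) = 0.8129.
ζ = δ/√(4π² + δ²) = 0.8129/√(39.48 + 0.661) = 0.8129/6.336 = 0.1283.

0.128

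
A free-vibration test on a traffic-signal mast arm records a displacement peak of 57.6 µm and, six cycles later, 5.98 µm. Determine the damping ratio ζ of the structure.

0.0600

Logarithmic decrement δ = (1/n)·ln(x₀/x_n) = (1/6)·ln(57.6/5.98) = (1/6)·ln(9.632) = 0.3775.
ζ = δ/√(4π² + δ²) = 0.3775/√(39.48 + 0.143) = 0.3775/6.295 = 0.05998.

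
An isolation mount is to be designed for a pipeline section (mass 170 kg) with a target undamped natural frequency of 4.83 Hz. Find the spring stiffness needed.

ω_n = 2πf_n = 2π × 4.83 = 30.35 rad/s.
k = m·ω_n² = 170 × 30.35² = 170 × 921.0 = 156600 N/m.

157000 N/m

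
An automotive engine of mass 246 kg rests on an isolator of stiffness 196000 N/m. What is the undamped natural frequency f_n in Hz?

4.49 Hz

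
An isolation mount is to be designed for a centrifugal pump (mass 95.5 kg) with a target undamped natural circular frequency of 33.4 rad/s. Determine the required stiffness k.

107000 N/m

k = m·ω_n² = 95.5 × 33.40² = 95.5 × 1116 = 106500 N/m.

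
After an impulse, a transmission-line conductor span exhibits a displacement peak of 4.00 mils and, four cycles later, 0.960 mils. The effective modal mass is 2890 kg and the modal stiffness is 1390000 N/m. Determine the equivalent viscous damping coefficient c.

Logarithmic decrement δ = (1/n)·ln(x₀/x_n) = (1/4)·ln(4.00/0.960) = (1/4)·ln(4.167) = 0.3568.
ζ = δ/√(4π² + δ²) = 0.3568/√(39.48 + 0.127) = 0.3568/6.293 = 0.05669.
c = ζ · 2√(km) = 0.05669 × 2√(1390000 × 2890) = 0.05669 × 126800 = 7186 N·s/m.

7190 N·s/m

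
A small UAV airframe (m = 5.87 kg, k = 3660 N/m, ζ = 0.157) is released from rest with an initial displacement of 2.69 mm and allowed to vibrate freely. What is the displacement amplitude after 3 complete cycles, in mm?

Logarithmic decrement δ = 2πζ/√(1 − ζ²) = 2π × 0.1570/√(1 − 0.0246) = 0.9988.
After n cycles, x_n/x₀ = e^(−nδ), so x_3 = 2.69 × e^(−3 × 0.9988) = 2.69 × 0.04996 = 0.1344 mm.

0.134 mm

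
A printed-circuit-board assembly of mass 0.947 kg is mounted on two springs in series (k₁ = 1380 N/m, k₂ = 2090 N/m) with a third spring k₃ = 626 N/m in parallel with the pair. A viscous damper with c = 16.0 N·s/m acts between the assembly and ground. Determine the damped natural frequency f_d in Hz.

Series pair: k_s = k₁k₂/(k₁+k₂) = (1380)(2090)/(1380 + 2090) = 831.2 N/m. In parallel with k₃: k_eq = 831.2 + 626 = 1457 N/m.
ω_n = √(k_eq/m) = √(1457/0.947) = 39.23 rad/s.
Critical damping c_c = 2√(k_eq·m) = 2√(1457 × 0.947) = 74.30 N·s/m, so ζ = c/c_c = 16.0/74.30 = 0.2154.
ω_d = ω_n√(1 − ζ²) = 39.23 × √(1 − 0.0464) = 38.31 rad/s.
f_d = ω_d/(2π) = 6.097 Hz.

6.10 Hz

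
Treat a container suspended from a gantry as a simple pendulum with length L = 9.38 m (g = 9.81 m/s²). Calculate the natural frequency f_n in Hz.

For a simple pendulum ω_n = √(g/L) = √(9.81/9.38) = √1.046 = 1.023 rad/s.
f_n = ω_n/(2π) = 1.023/6.283 = 0.1628 Hz.

0.163 Hz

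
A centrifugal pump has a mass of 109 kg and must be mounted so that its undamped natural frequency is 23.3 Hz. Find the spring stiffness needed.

ω_n = 2πf_n = 2π × 23.3 = 146.4 rad/s.
k = m·ω_n² = 109 × 146.4² = 109 × 21430 = 2336000 N/m.

2340000 N/m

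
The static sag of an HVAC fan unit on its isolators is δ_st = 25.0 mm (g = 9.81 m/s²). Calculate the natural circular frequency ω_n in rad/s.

19.8 rad/s

ω_n = √(g/δ_st) = √(9.81/0.0250) = √392.4 = 19.81 rad/s.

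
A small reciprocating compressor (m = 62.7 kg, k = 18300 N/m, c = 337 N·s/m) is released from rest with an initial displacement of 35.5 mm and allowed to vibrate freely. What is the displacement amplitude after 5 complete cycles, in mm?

ζ = c/(2√(km)) = 337/(2√(18300 × 62.7)) = 337/2142 = 0.1573.
Logarithmic decrement δ = 2πζ/√(1 − ζ²) = 2π × 0.1573/√(1 − 0.0247) = 1.001.
After n cycles, x_n/x₀ = e^(−nδ), so x_5 = 35.5 × e^(−5 × 1.001) = 35.5 × 0.006710 = 0.2382 mm.

0.238 mm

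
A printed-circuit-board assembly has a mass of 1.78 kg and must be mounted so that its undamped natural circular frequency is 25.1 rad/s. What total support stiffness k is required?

1120 N/m

k = m·ω_n² = 1.78 × 25.10² = 1.78 × 630.0 = 1121 N/m.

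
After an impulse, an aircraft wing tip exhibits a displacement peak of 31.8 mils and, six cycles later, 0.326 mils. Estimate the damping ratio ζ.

0.121

Logarithmic decrement δ = (1/n)·ln(x₀/x_n) = (1/6)·ln(31.8/0.326) = (1/6)·ln(97.55) = 0.7634.
ζ = δ/√(4π² + δ²) = 0.7634/√(39.48 + 0.583) = 0.7634/6.329 = 0.1206.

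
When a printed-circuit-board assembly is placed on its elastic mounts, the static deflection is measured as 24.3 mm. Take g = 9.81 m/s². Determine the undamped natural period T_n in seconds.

0.313 s

ω_n = √(g/δ_st) = √(9.81/0.0243) = √403.7 = 20.09 rad/s.
T_n = 2π/ω_n = 6.283/20.09 = 0.3127 s.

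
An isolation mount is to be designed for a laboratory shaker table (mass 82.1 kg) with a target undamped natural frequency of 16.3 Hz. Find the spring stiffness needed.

ω_n = 2πf_n = 2π × 16.3 = 102.4 rad/s.
k = m·ω_n² = 82.1 × 102.4² = 82.1 × 10490 = 861100 N/m.

861000 N/m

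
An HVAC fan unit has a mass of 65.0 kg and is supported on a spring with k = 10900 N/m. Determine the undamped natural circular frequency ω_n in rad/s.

12.9 rad/s

ω_n = √(k/m) = √(10900/65.0) = √167.7 = 12.95 rad/s.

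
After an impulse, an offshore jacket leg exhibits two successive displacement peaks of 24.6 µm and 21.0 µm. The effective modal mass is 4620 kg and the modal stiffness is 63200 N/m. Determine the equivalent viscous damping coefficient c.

860 N·s/m

Logarithmic decrement δ = (1/n)·ln(x₀/x_n) = (1/1)·ln(24.6/21.0) = (1/1)·ln(1.171) = 0.1582.
ζ = δ/√(4π² + δ²) = 0.1582/√(39.48 + 0.0250) = 0.1582/6.285 = 0.02517.
c = ζ · 2√(km) = 0.02517 × 2√(63200 × 4620) = 0.02517 × 34180 = 860.3 N·s/m.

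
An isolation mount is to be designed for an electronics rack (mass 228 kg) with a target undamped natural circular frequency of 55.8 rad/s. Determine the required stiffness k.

k = m·ω_n² = 228 × 55.80² = 228 × 3114 = 709900 N/m.

710000 N/m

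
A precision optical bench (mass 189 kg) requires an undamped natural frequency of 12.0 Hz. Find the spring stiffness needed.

1070000 N/m

ω_n = 2πf_n = 2π × 12.0 = 75.40 rad/s.
k = m·ω_n² = 189 × 75.40² = 189 × 5685 = 1074000 N/m.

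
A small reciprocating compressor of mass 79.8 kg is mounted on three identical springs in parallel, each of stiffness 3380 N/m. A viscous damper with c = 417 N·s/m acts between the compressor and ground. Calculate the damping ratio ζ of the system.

0.232

Parallel springs add: k_eq = 3 × 3380 = 10140 N/m.
ω_n = √(k_eq/m) = √(10140/79.8) = 11.27 rad/s.
Critical damping c_c = 2√(k_eq·m) = 2√(10140 × 79.8) = 1799 N·s/m, so ζ = c/c_c = 417/1799 = 0.2318.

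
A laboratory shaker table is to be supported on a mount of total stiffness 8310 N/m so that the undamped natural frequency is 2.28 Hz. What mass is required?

40.5 kg

ω_n = 2πf_n = 2π × 2.28 = 14.33 rad/s.
m = k/ω_n² = 8310/14.33² = 8310/205.2 = 40.49 kg.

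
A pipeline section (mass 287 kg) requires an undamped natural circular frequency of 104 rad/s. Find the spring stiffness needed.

k = m·ω_n² = 287 × 104.0² = 287 × 10820 = 3104000 N/m.

3100000 N/m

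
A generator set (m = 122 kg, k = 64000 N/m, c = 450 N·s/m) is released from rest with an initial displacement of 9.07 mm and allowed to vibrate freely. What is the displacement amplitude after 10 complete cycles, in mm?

0.0567 mm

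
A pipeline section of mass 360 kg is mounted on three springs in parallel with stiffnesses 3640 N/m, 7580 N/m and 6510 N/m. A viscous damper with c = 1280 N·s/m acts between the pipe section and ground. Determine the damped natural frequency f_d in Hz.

Parallel springs add: k_eq = 3640 + 7580 + 6510 = 17730 N/m.
ω_n = √(k_eq/m) = √(17730/360) = 7.018 rad/s.
Critical damping c_c = 2√(k_eq·m) = 2√(17730 × 360) = 5053 N·s/m, so ζ = c/c_c = 1280/5053 = 0.2533.
ω_d = ω_n√(1 − ζ²) = 7.018 × √(1 − 0.0642) = 6.789 rad/s.
f_d = ω_d/(2π) = 1.080 Hz.

1.08 Hz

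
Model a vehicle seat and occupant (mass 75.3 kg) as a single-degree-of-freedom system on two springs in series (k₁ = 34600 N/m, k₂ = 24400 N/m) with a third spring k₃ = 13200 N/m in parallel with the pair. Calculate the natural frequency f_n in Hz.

Series pair: k_s = k₁k₂/(k₁+k₂) = (34600)(24400)/(34600 + 24400) = 14310 N/m. In parallel with k₃: k_eq = 14310 + 13200 = 27510 N/m.
ω_n = √(k_eq/m) = √(27510/75.3) = √365.3 = 19.11 rad/s.
f_n = ω_n/(2π) = 19.11/6.283 = 3.042 Hz.

3.04 Hz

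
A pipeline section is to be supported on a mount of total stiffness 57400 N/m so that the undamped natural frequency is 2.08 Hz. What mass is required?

ω_n = 2πf_n = 2π × 2.08 = 13.07 rad/s.
m = k/ω_n² = 57400/13.07² = 57400/170.8 = 336.1 kg.

336 kg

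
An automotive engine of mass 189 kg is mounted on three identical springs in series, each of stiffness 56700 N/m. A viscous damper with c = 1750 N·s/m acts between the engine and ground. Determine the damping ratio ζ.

0.463

Series springs: 1/k_eq = 3/56700, so k_eq = 56700/3 = 18900 N/m.
ω_n = √(k_eq/m) = √(18900/189) = 10.00 rad/s.
Critical damping c_c = 2√(k_eq·m) = 2√(18900 × 189) = 3780 N·s/m, so ζ = c/c_c = 1750/3780 = 0.4630.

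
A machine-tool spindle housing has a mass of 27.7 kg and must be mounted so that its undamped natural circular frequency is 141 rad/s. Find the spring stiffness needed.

551000 N/m

k = m·ω_n² = 27.7 × 141.0² = 27.7 × 19880 = 550700 N/m.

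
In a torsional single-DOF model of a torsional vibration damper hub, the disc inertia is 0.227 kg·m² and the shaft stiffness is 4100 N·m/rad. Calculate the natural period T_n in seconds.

0.0468 s

ω_n = √(k_t/J) = √(4100/0.227) = √18060 = 134.4 rad/s.
T_n = 2π/ω_n = 6.283/134.4 = 0.04675 s.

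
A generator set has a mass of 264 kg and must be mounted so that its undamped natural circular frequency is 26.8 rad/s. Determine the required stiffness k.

190000 N/m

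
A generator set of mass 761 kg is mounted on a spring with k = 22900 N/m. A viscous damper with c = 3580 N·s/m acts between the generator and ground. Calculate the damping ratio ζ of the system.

ω_n = √(k/m) = √(22900/761) = 5.486 rad/s.
Critical damping c_c = 2√(k·m) = 2√(22900 × 761) = 8349 N·s/m, so ζ = c/c_c = 3580/8349 = 0.4288.

0.429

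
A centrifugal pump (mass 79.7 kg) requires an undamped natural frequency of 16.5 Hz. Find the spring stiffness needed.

ω_n = 2πf_n = 2π × 16.5 = 103.7 rad/s.
k = m·ω_n² = 79.7 × 103.7² = 79.7 × 10750 = 856600 N/m.

857000 N/m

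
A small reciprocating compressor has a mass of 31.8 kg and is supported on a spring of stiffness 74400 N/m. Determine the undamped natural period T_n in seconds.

0.130 s

ω_n = √(k/m) = √(74400/31.8) = √2340 = 48.37 rad/s.
T_n = 2π/ω_n = 6.283/48.37 = 0.1299 s.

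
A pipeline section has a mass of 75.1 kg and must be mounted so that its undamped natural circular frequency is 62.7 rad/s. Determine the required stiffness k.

295000 N/m

k = m·ω_n² = 75.1 × 62.70² = 75.1 × 3931 = 295200 N/m.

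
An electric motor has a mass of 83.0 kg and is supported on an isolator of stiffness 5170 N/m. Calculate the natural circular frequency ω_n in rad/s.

ω_n = √(k/m) = √(5170/83.0) = √62.29 = 7.892 rad/s.

7.89 rad/s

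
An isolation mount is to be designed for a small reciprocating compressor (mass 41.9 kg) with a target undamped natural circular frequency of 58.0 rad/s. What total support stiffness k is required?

141000 N/m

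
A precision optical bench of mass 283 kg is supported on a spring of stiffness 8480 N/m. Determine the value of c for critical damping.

3100 N·s/m

c_c = 2√(k·m) = 2√(8480 × 283) = 2 × 1549 = 3098 N·s/m.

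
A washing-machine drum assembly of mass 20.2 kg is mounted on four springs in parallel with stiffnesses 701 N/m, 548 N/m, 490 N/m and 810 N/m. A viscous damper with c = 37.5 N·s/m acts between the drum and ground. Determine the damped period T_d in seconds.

Parallel springs add: k_eq = 701 + 548 + 490 + 810 = 2549 N/m.
ω_n = √(k_eq/m) = √(2549/20.2) = 11.23 rad/s.
Critical damping c_c = 2√(k_eq·m) = 2√(2549 × 20.2) = 453.8 N·s/m, so ζ = c/c_c = 37.5/453.8 = 0.08263.
ω_d = ω_n√(1 − ζ²) = 11.23 × √(1 − 0.00683) = 11.19 rad/s.
T_d = 2π/ω_d = 0.5613 s.

0.561 s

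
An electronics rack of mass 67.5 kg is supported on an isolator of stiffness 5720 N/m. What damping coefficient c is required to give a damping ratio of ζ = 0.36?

c_c = 2√(k·m) = 2√(5720 × 67.5) = 1243 N·s/m.
c = ζ·c_c = 0.36 × 1243 = 447.4 N·s/m.

447 N·s/m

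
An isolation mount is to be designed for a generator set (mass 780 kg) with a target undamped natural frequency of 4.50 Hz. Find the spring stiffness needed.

624000 N/m

ω_n = 2πf_n = 2π × 4.50 = 28.27 rad/s.
k = m·ω_n² = 780 × 28.27² = 780 × 799.4 = 623600 N/m.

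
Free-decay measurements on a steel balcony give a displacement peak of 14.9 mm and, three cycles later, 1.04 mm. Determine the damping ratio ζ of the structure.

0.140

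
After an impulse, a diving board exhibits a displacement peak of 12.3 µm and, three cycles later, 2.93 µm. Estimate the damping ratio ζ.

0.0759

Logarithmic decrement δ = (1/n)·ln(x₀/x_n) = (1/3)·ln(12.3/2.93) = (1/3)·ln(4.198) = 0.4782.
ζ = δ/√(4π² + δ²) = 0.4782/√(39.48 + 0.229) = 0.4782/6.301 = 0.07589.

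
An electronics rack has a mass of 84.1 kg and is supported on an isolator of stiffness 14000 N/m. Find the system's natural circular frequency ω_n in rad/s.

12.9 rad/s

ω_n = √(k/m) = √(14000/84.1) = √166.5 = 12.90 rad/s.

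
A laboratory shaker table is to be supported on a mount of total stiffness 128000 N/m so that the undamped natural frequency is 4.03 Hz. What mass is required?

200 kg

ω_n = 2πf_n = 2π × 4.03 = 25.32 rad/s.
m = k/ω_n² = 128000/25.32² = 128000/641.2 = 199.6 kg.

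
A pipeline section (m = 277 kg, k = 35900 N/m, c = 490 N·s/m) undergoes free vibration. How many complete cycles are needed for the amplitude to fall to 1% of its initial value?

ζ = c/(2√(km)) = 490/(2√(35900 × 277)) = 490/6307 = 0.07769.
Logarithmic decrement δ = 2πζ/√(1 − ζ²) = 2π × 0.07769/√(1 − 0.00604) = 0.4896.
x_n/x₀ = e^(−nδ) ≤ 0.01; take ln: n ≥ ln(1/0.01)/δ = 4.605/0.4896 = 9.405.
So 10 complete cycles are required.

10 cycles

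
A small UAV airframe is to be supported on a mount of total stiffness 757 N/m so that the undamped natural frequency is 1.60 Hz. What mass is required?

ω_n = 2πf_n = 2π × 1.60 = 10.05 rad/s.
m = k/ω_n² = 757/10.05² = 757/101.1 = 7.490 kg.

7.49 kg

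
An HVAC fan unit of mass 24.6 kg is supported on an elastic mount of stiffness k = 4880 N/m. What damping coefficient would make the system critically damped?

c_c = 2√(k·m) = 2√(4880 × 24.6) = 2 × 346.5 = 693.0 N·s/m.

693 N·s/m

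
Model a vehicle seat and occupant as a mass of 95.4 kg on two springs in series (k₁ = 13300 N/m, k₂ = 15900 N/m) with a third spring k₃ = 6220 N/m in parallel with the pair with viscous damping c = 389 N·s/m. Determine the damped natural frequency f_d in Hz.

Series pair: k_s = k₁k₂/(k₁+k₂) = (13300)(15900)/(13300 + 15900) = 7242 N/m. In parallel with k₃: k_eq = 7242 + 6220 = 13460 N/m.
ω_n = √(k_eq/m) = √(13460/95.4) = 11.88 rad/s.
Critical damping c_c = 2√(k_eq·m) = 2√(13460 × 95.4) = 2267 N·s/m, so ζ = c/c_c = 389/2267 = 0.1716.
ω_d = ω_n√(1 − ζ²) = 11.88 × √(1 − 0.0295) = 11.70 rad/s.
f_d = ω_d/(2π) = 1.863 Hz.

1.86 Hz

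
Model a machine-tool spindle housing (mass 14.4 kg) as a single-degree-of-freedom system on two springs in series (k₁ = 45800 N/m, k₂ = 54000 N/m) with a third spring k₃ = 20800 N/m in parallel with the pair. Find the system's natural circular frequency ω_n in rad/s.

Series pair: k_s = k₁k₂/(k₁+k₂) = (45800)(54000)/(45800 + 54000) = 24780 N/m. In parallel with k₃: k_eq = 24780 + 20800 = 45580 N/m.
ω_n = √(k_eq/m) = √(45580/14.4) = √3165 = 56.26 rad/s.

56.3 rad/s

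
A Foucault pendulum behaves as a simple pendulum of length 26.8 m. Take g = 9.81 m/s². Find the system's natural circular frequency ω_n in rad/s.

0.605 rad/s

For a simple pendulum ω_n = √(g/L) = √(9.81/26.8) = √0.3660 = 0.6050 rad/s.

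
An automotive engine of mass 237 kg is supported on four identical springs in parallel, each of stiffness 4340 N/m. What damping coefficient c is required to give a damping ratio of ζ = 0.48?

1950 N·s/m

Parallel springs add: k_eq = 4 × 4340 = 17360 N/m.
c_c = 2√(k_eq·m) = 2√(17360 × 237) = 4057 N·s/m.
c = ζ·c_c = 0.48 × 4057 = 1947 N·s/m.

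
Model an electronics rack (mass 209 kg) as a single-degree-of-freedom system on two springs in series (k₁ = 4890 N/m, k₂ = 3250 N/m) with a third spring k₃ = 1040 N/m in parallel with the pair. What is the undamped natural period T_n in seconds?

Series pair: k_s = k₁k₂/(k₁+k₂) = (4890)(3250)/(4890 + 3250) = 1952 N/m. In parallel with k₃: k_eq = 1952 + 1040 = 2992 N/m.
ω_n = √(k_eq/m) = √(2992/209) = √14.32 = 3.784 rad/s.
T_n = 2π/ω_n = 6.283/3.784 = 1.661 s.

1.66 s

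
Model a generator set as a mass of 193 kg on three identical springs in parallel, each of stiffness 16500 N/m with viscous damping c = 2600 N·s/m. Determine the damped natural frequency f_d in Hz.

2.31 Hz

Parallel springs add: k_eq = 3 × 16500 = 49500 N/m.
ω_n = √(k_eq/m) = √(49500/193) = 16.01 rad/s.
Critical damping c_c = 2√(k_eq·m) = 2√(49500 × 193) = 6182 N·s/m, so ζ = c/c_c = 2600/6182 = 0.4206.
ω_d = ω_n√(1 − ζ²) = 16.01 × √(1 − 0.177) = 14.53 rad/s.
f_d = ω_d/(2π) = 2.312 Hz.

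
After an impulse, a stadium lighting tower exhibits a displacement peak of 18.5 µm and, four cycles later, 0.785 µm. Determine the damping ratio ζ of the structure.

0.125

Logarithmic decrement δ = (1/n)·ln(x₀/x_n) = (1/4)·ln(18.5/0.785) = (1/4)·ln(23.57) = 0.7900.
ζ = δ/√(4π² + δ²) = 0.7900/√(39.48 + 0.624) = 0.7900/6.333 = 0.1247.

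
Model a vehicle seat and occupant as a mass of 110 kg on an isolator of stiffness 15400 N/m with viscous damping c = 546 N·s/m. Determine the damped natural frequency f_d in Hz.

ω_n = √(k/m) = √(15400/110) = 11.83 rad/s.
Critical damping c_c = 2√(k·m) = 2√(15400 × 110) = 2603 N·s/m, so ζ = c/c_c = 546/2603 = 0.2098.
ω_d = ω_n√(1 − ζ²) = 11.83 × √(1 − 0.0440) = 11.57 rad/s.
f_d = ω_d/(2π) = 1.841 Hz.

1.84 Hz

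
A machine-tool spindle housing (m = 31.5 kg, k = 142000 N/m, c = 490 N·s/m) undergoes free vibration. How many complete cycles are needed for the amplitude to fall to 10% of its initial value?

4 cycles

ζ = c/(2√(km)) = 490/(2√(142000 × 31.5)) = 490/4230 = 0.1158.
Logarithmic decrement δ = 2πζ/√(1 − ζ²) = 2π × 0.1158/√(1 − 0.0134) = 0.7328.
x_n/x₀ = e^(−nδ) ≤ 0.1; take ln: n ≥ ln(1/0.1)/δ = 2.303/0.7328 = 3.142.
So 4 complete cycles are required.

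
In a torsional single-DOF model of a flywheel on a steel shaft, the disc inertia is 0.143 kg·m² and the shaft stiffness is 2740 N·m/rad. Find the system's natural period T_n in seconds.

0.0454 s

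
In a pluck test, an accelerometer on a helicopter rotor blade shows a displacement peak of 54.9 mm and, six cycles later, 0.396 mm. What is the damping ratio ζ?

Logarithmic decrement δ = (1/n)·ln(x₀/x_n) = (1/6)·ln(54.9/0.396) = (1/6)·ln(138.6) = 0.8220.
ζ = δ/√(4π² + δ²) = 0.8220/√(39.48 + 0.676) = 0.8220/6.337 = 0.1297.

0.130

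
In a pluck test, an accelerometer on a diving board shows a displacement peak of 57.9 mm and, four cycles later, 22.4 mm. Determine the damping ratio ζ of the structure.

0.0378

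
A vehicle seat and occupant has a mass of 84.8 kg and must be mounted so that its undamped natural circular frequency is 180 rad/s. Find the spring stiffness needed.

k = m·ω_n² = 84.8 × 180.0² = 84.8 × 32400 = 2748000 N/m.

2750000 N/m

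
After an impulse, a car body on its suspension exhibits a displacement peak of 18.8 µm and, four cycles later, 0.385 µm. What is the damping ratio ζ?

Logarithmic decrement δ = (1/n)·ln(x₀/x_n) = (1/4)·ln(18.8/0.385) = (1/4)·ln(48.83) = 0.9721.
ζ = δ/√(4π² + δ²) = 0.9721/√(39.48 + 0.945) = 0.9721/6.358 = 0.1529.

0.153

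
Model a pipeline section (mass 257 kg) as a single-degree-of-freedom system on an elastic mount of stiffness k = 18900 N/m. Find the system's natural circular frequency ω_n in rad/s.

8.58 rad/s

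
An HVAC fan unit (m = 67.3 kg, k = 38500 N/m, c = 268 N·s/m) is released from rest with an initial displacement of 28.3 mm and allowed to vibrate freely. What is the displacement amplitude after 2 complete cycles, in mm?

ζ = c/(2√(km)) = 268/(2√(38500 × 67.3)) = 268/3219 = 0.08325.
Logarithmic decrement δ = 2πζ/√(1 − ζ²) = 2π × 0.08325/√(1 − 0.00693) = 0.5249.
After n cycles, x_n/x₀ = e^(−nδ), so x_2 = 28.3 × e^(−2 × 0.5249) = 28.3 × 0.3500 = 9.906 mm.

9.91 mm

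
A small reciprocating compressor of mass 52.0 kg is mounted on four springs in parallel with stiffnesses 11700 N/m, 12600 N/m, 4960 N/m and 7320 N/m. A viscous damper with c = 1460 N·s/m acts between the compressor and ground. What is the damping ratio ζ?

0.529

Parallel springs add: k_eq = 11700 + 12600 + 4960 + 7320 = 36580 N/m.
ω_n = √(k_eq/m) = √(36580/52.0) = 26.52 rad/s.
Critical damping c_c = 2√(k_eq·m) = 2√(36580 × 52.0) = 2758 N·s/m, so ζ = c/c_c = 1460/2758 = 0.5293.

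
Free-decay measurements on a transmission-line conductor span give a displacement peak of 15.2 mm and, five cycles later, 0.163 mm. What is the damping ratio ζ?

0.143

Logarithmic decrement δ = (1/n)·ln(x₀/x_n) = (1/5)·ln(15.2/0.163) = (1/5)·ln(93.25) = 0.9071.
ζ = δ/√(4π² + δ²) = 0.9071/√(39.48 + 0.823) = 0.9071/6.348 = 0.1429.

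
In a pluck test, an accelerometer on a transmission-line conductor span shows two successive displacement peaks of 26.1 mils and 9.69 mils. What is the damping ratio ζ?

Logarithmic decrement δ = (1/n)·ln(x₀/x_n) = (1/1)·ln(26.1/9.69) = (1/1)·ln(2.693) = 0.9908.
ζ = δ/√(4π² + δ²) = 0.9908/√(39.48 + 0.982) = 0.9908/6.361 = 0.1558.

0.156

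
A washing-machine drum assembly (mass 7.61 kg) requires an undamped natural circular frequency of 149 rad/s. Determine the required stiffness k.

169000 N/m

k = m·ω_n² = 7.61 × 149.0² = 7.61 × 22200 = 168900 N/m.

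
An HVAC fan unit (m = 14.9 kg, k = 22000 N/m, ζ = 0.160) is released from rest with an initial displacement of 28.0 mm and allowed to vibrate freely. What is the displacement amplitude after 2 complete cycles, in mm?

3.65 mm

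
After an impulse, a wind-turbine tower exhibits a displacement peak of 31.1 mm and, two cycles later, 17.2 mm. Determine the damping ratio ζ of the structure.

0.0471

Logarithmic decrement δ = (1/n)·ln(x₀/x_n) = (1/2)·ln(31.1/17.2) = (1/2)·ln(1.808) = 0.2961.
ζ = δ/√(4π² + δ²) = 0.2961/√(39.48 + 0.0877) = 0.2961/6.290 = 0.04708.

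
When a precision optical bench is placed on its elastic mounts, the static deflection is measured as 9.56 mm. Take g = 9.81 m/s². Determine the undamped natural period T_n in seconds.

ω_n = √(g/δ_st) = √(9.81/0.00956) = √1026 = 32.03 rad/s.
T_n = 2π/ω_n = 6.283/32.03 = 0.1961 s.

0.196 s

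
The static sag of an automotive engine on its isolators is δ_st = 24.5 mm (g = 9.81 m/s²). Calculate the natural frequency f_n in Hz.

3.18 Hz

ω_n = √(g/δ_st) = √(9.81/0.0245) = √400.4 = 20.01 rad/s.
f_n = ω_n/(2π) = 20.01/6.283 = 3.185 Hz.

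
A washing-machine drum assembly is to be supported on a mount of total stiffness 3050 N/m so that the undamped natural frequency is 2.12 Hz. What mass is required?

17.2 kg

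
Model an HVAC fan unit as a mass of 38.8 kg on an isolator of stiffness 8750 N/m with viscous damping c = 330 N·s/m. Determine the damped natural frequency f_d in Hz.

ω_n = √(k/m) = √(8750/38.8) = 15.02 rad/s.
Critical damping c_c = 2√(k·m) = 2√(8750 × 38.8) = 1165 N·s/m, so ζ = c/c_c = 330/1165 = 0.2832.
ω_d = ω_n√(1 − ζ²) = 15.02 × √(1 − 0.0802) = 14.40 rad/s.
f_d = ω_d/(2π) = 2.292 Hz.

2.29 Hz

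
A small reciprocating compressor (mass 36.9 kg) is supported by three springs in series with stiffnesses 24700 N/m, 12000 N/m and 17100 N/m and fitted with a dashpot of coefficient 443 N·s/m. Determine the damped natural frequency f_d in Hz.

Series springs: 1/k_eq = 1/24700 + 1/12000 + 1/17100 = 0.0001823, so k_eq = 5486 N/m.
ω_n = √(k_eq/m) = √(5486/36.9) = 12.19 rad/s.
Critical damping c_c = 2√(k_eq·m) = 2√(5486 × 36.9) = 899.8 N·s/m, so ζ = c/c_c = 443/899.8 = 0.4923.
ω_d = ω_n√(1 − ζ²) = 12.19 × √(1 − 0.242) = 10.61 rad/s.
f_d = ω_d/(2π) = 1.689 Hz.

1.69 Hz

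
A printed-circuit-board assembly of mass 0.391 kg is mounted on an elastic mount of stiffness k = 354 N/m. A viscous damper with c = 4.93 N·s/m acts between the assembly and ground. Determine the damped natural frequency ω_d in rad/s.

ω_n = √(k/m) = √(354.0/0.391) = 30.09 rad/s.
Critical damping c_c = 2√(k·m) = 2√(354.0 × 0.391) = 23.53 N·s/m, so ζ = c/c_c = 4.93/23.53 = 0.2095.
ω_d = ω_n√(1 − ζ²) = 30.09 × √(1 − 0.0439) = 29.42 rad/s.

29.4 rad/s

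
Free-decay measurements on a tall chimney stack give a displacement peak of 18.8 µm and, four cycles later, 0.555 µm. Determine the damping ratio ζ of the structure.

Logarithmic decrement δ = (1/n)·ln(x₀/x_n) = (1/4)·ln(18.8/0.555) = (1/4)·ln(33.87) = 0.8807.
ζ = δ/√(4π² + δ²) = 0.8807/√(39.48 + 0.776) = 0.8807/6.345 = 0.1388.

0.139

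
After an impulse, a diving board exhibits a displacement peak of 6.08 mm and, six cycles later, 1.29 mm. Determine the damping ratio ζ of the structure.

0.0411

Logarithmic decrement δ = (1/n)·ln(x₀/x_n) = (1/6)·ln(6.08/1.29) = (1/6)·ln(4.713) = 0.2584.
ζ = δ/√(4π² + δ²) = 0.2584/√(39.48 + 0.0668) = 0.2584/6.288 = 0.04109.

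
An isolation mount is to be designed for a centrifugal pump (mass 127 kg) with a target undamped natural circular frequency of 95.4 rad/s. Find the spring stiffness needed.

k = m·ω_n² = 127 × 95.40² = 127 × 9101 = 1156000 N/m.

1160000 N/m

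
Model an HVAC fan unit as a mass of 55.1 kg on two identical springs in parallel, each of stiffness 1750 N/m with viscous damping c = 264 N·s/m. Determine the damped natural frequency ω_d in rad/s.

Parallel springs add: k_eq = 2 × 1750 = 3500 N/m.
ω_n = √(k_eq/m) = √(3500/55.1) = 7.970 rad/s.
Critical damping c_c = 2√(k_eq·m) = 2√(3500 × 55.1) = 878.3 N·s/m, so ζ = c/c_c = 264/878.3 = 0.3006.
ω_d = ω_n√(1 − ζ²) = 7.970 × √(1 − 0.0904) = 7.601 rad/s.

7.60 rad/s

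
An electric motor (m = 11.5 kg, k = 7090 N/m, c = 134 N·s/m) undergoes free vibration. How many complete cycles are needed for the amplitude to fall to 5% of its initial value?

ζ = c/(2√(km)) = 134/(2√(7090 × 11.5)) = 134/571.1 = 0.2346.
Logarithmic decrement δ = 2πζ/√(1 − ζ²) = 2π × 0.2346/√(1 − 0.0551) = 1.517.
x_n/x₀ = e^(−nδ) ≤ 0.05; take ln: n ≥ ln(1/0.05)/δ = 2.996/1.517 = 1.975.
So 2 complete cycles are required.

2 cycles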